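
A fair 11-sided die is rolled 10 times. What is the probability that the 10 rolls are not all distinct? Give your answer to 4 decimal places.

0.9985

P(all 10 different) = 11/11 · 10/11 · ··· · 2/11 ≈ 0.0015.
P(at least two equal) = 1 − 0.0015 = 0.9985.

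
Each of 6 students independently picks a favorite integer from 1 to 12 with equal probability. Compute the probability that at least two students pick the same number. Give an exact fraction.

It's easier to compute the probability that all 6 are distinct.
P(all distinct) = 12/12 · 11/12 · ··· · 7/12 = 385/1728.
So the probability of at least one match is 1 − 385/1728 = 1343/1728.

1343/1728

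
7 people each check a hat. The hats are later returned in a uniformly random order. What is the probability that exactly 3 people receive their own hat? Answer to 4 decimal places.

Choose which 3 of the 7 are fixed: C(7,3) = 35 ways.
The remaining 4 must have no fixed point: D(4) = 9.
P = 35·9/5040 = 1/16 ≈ 0.0625.

0.0625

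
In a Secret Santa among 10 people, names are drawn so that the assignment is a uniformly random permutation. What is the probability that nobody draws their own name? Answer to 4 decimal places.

0.3679

This is the derangement probability: permutations of 10 with no fixed point.
D(10) = 10! · (1 − 1/1! + 1/2! − ··· + (−1)^10/10!) = 1334961.
P = 1334961/3628800 = 16481/44800 ≈ 0.3679.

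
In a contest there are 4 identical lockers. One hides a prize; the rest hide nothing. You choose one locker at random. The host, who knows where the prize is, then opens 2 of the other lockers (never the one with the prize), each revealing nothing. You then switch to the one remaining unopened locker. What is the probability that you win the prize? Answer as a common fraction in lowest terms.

Your original locker holds the prize with probability 1/4, so the other 3 collectively hold it with probability 3/4.
The host can always find 2 empty lockers to open, so the reveals don't change that 3/4; it is now spread over the 1 remaining unopened locker.
P(win by switching) = (3/4) · (1/1) = 3/4.

3/4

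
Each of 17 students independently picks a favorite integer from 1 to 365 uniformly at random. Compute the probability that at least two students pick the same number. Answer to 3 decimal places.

It's easier to compute the probability that all 17 are distinct.
P(all distinct) = 365/365 · 364/365 · ··· · 349/365 ≈ 0.685.
So the probability of at least one match is 1 − 0.685 = 0.315.

0.315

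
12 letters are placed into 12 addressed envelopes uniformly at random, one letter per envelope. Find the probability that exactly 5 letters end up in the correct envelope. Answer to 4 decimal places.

0.0031

Choose which 5 of the 12 are fixed: C(12,5) = 792 ways.
The remaining 7 must have no fixed point: D(7) = 1854.
P = 792·1854/479001600 = 103/33600 ≈ 0.0031.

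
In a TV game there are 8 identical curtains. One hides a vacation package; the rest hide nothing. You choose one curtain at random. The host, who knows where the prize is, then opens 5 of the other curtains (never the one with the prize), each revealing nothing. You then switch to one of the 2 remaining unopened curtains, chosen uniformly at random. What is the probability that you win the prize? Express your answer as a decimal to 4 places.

0.4375

Your original curtain holds the prize with probability 1/8, so the other 7 collectively hold it with probability 7/8.
The host can always find 5 empty curtains to open, so the reveals don't change that 7/8; it is now spread over the 2 remaining unopened curtains.
P(win by switching) = (7/8) · (1/2) = 7/16 ≈ 0.4375.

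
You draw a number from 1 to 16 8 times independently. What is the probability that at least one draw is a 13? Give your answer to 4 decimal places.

P(no draw is a 13) = (15/16)^8 ≈ 0.5967.
P(at least one) = 1 − 0.5967 = 0.4033.

0.4033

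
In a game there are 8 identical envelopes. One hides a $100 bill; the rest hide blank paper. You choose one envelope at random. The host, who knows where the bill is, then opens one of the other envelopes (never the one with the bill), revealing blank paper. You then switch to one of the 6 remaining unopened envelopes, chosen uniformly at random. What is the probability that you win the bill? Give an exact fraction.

Your original envelope holds the bill with probability 1/8, so the other 7 collectively hold it with probability 7/8.
The host can always find an empty envelope to open, so this doesn't change that 7/8; it is now spread over the 6 remaining unopened envelopes.
P(win by switching) = (7/8) · (1/6) = 7/48.

7/48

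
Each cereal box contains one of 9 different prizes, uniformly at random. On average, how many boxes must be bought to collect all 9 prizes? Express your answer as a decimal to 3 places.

25.461

After i distinct types are collected, each trial gives a new one with probability (9−i)/9, so the expected wait for the next new type is 9/(9−i).
E = 9/9 + 9/8 + 9/7 + 9/6 + 9/5 + 9/4 + 9/3 + 9/2 + 9/1 = 7129/280 ≈ 25.461.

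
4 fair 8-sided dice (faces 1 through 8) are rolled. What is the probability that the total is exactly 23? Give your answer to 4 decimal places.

0.0498

There are 8^4 = 4096 equally likely outcomes.
The number of ordered 4-tuples from {1,…,8} summing to 23 is 204.
P(sum = 23) = 204/4096 = 51/1024 ≈ 0.0498.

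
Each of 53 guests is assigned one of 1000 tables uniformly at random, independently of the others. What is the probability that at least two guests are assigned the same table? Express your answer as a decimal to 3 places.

0.754

It's easier to compute the probability that all 53 are distinct.
P(all distinct) = 1000/1000 · 999/1000 · ··· · 948/1000 ≈ 0.246.
So the probability of at least one match is 1 − 0.246 = 0.754.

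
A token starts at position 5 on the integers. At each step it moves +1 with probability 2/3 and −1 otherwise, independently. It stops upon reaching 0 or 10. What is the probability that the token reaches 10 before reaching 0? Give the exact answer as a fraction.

Let r = q/p = (1/3)/(2/3) = 1/2. The recurrence P(i) = p·P(i+1) + q·P(i−1) with P(0)=0, P(10)=1 gives P(i) = (1 − r^i)/(1 − r^10).
P(5) = (1 − (1/2)^5) / (1 − (1/2)^10) = 32/33.

32/33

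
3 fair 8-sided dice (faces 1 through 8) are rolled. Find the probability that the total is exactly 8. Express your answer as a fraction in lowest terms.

There are 8^3 = 512 equally likely outcomes.
The number of ordered 3-tuples from {1,…,8} summing to 8 is 21.
P(sum = 8) = 21/512.

21/512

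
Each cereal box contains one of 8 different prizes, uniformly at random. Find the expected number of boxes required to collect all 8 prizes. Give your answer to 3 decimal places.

21.743

After i distinct types are collected, each trial gives a new one with probability (8−i)/8, so the expected wait for the next new type is 8/(8−i).
E = 8/8 + 8/7 + 8/6 + 8/5 + 8/4 + 8/3 + 8/2 + 8/1 = 761/35 ≈ 21.743.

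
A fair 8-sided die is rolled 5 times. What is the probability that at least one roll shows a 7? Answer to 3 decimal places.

P(no roll shows a 7) = (7/8)^5 ≈ 0.513.
P(at least one) = 1 − 0.513 = 0.487.

0.487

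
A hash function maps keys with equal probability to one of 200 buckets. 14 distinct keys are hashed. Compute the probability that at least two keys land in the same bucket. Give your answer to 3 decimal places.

It's easier to compute the probability that all 14 are distinct.
P(all distinct) = 200/200 · 199/200 · ··· · 187/200 ≈ 0.628.
So the probability of at least one match is 1 − 0.628 = 0.372.

0.372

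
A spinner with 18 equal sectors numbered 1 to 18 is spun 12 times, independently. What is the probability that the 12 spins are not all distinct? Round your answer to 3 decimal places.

0.992

P(all 12 different) = 18/18 · 17/18 · ··· · 7/18 ≈ 0.008.
P(at least two equal) = 1 − 0.008 = 0.992.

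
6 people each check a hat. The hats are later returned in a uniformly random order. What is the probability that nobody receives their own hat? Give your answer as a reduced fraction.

This is the derangement probability: permutations of 6 with no fixed point.
D(6) = 6! · (1 − 1/1! + 1/2! − ··· + (−1)^6/6!) = 265.
P = 265/720 = 53/144.

53/144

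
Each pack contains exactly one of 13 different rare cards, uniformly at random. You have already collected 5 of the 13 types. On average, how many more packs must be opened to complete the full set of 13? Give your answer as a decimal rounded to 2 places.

35.33

Starting from 5 distinct types, each trial gives a new one with probability (13−i)/13 when i types are held, so the wait for the next new type is 13/(13−i).
E = 13/8 + 13/7 + 13/6 + 13/5 + 13/4 + 13/3 + 13/2 + 13/1 = 9893/280 ≈ 35.33.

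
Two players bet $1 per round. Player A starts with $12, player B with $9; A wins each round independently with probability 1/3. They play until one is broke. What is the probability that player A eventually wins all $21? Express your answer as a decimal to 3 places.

Let r = q/p = (2/3)/(1/3) = 2. The recurrence P(i) = p·P(i+1) + q·P(i−1) with P(0)=0, P(21)=1 gives P(i) = (1 − r^i)/(1 − r^21).
P(12) = (1 − (2)^12) / (1 − (2)^21) = 585/299593 ≈ 0.002.

0.002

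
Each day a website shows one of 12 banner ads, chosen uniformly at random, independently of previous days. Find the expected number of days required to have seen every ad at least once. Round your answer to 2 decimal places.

After i distinct types are collected, each trial gives a new one with probability (12−i)/12, so the expected wait for the next new type is 12/(12−i).
E = 12/12 + 12/11 + 12/10 + 12/9 + 12/8 + 12/7 + 12/6 + 12/5 + 12/4 + 12/3 + 12/2 + 12/1 = 86021/2310 ≈ 37.24.

37.24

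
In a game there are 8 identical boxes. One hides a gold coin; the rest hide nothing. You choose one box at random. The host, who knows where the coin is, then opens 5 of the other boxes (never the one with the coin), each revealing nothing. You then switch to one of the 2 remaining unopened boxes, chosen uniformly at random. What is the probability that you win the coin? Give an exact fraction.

Your original box holds the coin with probability 1/8, so the other 7 collectively hold it with probability 7/8.
The host can always find 5 empty boxes to open, so the reveals don't change that 7/8; it is now spread over the 2 remaining unopened boxes.
P(win by switching) = (7/8) · (1/2) = 7/16.

7/16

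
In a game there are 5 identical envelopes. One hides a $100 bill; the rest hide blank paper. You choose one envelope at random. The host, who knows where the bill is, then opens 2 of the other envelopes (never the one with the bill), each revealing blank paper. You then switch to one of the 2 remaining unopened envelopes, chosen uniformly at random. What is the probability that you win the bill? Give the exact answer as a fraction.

2/5

Your original envelope holds the bill with probability 1/5, so the other 4 collectively hold it with probability 4/5.
The host can always find 2 empty envelopes to open, so the reveals don't change that 4/5; it is now spread over the 2 remaining unopened envelopes.
P(win by switching) = (4/5) · (1/2) = 2/5.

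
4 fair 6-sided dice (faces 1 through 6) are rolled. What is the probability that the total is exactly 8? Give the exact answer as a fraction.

There are 6^4 = 1296 equally likely outcomes.
The number of ordered 4-tuples from {1,…,6} summing to 8 is 35.
P(sum = 8) = 35/1296.

35/1296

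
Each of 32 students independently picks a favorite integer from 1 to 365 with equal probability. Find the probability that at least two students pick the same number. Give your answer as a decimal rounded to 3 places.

It's easier to compute the probability that all 32 are distinct.
P(all distinct) = 365/365 · 364/365 · ··· · 334/365 ≈ 0.247.
So the probability of at least one match is 1 − 0.247 = 0.753.

0.753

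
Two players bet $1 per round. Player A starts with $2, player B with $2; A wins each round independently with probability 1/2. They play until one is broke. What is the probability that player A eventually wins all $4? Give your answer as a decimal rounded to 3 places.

With a fair step, P(i) = ½P(i−1) + ½P(i+1) with P(0)=0, P(4)=1 has the linear solution P(i) = i/4.
P(2) = 2/4 = 1/2 ≈ 0.500.

0.500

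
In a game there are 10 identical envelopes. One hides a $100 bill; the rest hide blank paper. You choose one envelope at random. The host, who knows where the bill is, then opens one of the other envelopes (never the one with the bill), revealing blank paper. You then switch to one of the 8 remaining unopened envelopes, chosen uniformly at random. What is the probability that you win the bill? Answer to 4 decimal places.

Your original envelope holds the bill with probability 1/10, so the other 9 collectively hold it with probability 9/10.
The host can always find an empty envelope to open, so this doesn't change that 9/10; it is now spread over the 8 remaining unopened envelopes.
P(win by switching) = (9/10) · (1/8) = 9/80 ≈ 0.1125.

0.1125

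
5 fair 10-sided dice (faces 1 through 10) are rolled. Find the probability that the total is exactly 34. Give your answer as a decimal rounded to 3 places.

0.038

There are 10^5 = 100000 equally likely outcomes.
The number of ordered 5-tuples from {1,…,10} summing to 34 is 3795.
P(sum = 34) = 3795/100000 = 759/20000 ≈ 0.038.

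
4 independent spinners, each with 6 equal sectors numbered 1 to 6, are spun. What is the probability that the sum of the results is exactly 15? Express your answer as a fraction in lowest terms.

35/324

There are 6^4 = 1296 equally likely outcomes.
The number of ordered 4-tuples from {1,…,6} summing to 15 is 140.
P(sum = 15) = 140/1296 = 35/324.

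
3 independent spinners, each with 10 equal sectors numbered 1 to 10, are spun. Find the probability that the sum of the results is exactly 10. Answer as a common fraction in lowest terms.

There are 10^3 = 1000 equally likely outcomes.
The number of ordered 3-tuples from {1,…,10} summing to 10 is 36.
P(sum = 10) = 36/1000 = 9/250.

9/250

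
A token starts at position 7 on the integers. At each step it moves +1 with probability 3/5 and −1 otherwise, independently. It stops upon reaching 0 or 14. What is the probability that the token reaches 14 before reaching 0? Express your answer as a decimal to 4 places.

0.9447

Let r = q/p = (2/5)/(3/5) = 2/3. The recurrence P(i) = p·P(i+1) + q·P(i−1) with P(0)=0, P(14)=1 gives P(i) = (1 − r^i)/(1 − r^14).
P(7) = (1 − (2/3)^7) / (1 − (2/3)^14) = 2187/2315 ≈ 0.9447.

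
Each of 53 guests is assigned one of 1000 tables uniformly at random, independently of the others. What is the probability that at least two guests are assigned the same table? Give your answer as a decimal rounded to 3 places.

0.754

It's easier to compute the probability that all 53 are distinct.
P(all distinct) = 1000/1000 · 999/1000 · ··· · 948/1000 ≈ 0.246.
So the probability of at least one match is 1 − 0.246 = 0.754.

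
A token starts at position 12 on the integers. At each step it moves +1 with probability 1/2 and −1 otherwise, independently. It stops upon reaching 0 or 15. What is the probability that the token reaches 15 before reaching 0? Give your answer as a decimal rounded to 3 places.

0.800

With a fair step, P(i) = ½P(i−1) + ½P(i+1) with P(0)=0, P(15)=1 has the linear solution P(i) = i/15.
P(12) = 12/15 = 4/5 ≈ 0.800.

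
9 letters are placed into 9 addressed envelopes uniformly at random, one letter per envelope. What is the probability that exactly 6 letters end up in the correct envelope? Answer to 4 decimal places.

0.0005

Choose which 6 of the 9 are fixed: C(9,6) = 84 ways.
The remaining 3 must have no fixed point: D(3) = 2.
P = 84·2/362880 = 1/2160 ≈ 0.0005.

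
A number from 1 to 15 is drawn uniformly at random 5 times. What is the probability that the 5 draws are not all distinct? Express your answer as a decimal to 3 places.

0.525

P(all 5 different) = 15/15 · 14/15 · ··· · 11/15 ≈ 0.475.
P(at least two equal) = 1 − 0.475 = 0.525.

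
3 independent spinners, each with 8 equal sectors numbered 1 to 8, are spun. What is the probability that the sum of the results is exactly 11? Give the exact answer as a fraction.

21/256

There are 8^3 = 512 equally likely outcomes.
The number of ordered 3-tuples from {1,…,8} summing to 11 is 42.
P(sum = 11) = 42/512 = 21/256.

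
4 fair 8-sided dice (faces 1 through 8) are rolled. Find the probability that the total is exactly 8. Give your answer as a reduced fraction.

35/4096

There are 8^4 = 4096 equally likely outcomes.
The number of ordered 4-tuples from {1,…,8} summing to 8 is 35.
P(sum = 8) = 35/4096.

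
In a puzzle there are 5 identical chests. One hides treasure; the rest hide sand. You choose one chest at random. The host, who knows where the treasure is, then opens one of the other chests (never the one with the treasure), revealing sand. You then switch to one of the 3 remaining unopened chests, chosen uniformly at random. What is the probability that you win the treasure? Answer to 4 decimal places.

Your original chest holds the treasure with probability 1/5, so the other 4 collectively hold it with probability 4/5.
The host can always find an empty chest to open, so this doesn't change that 4/5; it is now spread over the 3 remaining unopened chests.
P(win by switching) = (4/5) · (1/3) = 4/15 ≈ 0.2667.

0.2667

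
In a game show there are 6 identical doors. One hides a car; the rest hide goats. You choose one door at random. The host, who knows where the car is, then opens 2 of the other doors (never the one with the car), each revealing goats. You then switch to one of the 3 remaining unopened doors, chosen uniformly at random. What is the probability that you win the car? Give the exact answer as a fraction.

5/18

Your original door holds the car with probability 1/6, so the other 5 collectively hold it with probability 5/6.
The host can always find 2 empty doors to open, so the reveals don't change that 5/6; it is now spread over the 3 remaining unopened doors.
P(win by switching) = (5/6) · (1/3) = 5/18.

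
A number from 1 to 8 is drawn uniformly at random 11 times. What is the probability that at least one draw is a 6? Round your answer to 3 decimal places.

0.770

P(no draw is a 6) = (7/8)^11 ≈ 0.230.
P(at least one) = 1 − 0.230 = 0.770.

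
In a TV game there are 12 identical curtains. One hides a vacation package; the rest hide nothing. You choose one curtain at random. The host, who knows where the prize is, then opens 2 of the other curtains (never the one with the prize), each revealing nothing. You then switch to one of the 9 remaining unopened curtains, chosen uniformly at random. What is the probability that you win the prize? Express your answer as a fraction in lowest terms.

Your original curtain holds the prize with probability 1/12, so the other 11 collectively hold it with probability 11/12.
The host can always find 2 empty curtains to open, so the reveals don't change that 11/12; it is now spread over the 9 remaining unopened curtains.
P(win by switching) = (11/12) · (1/9) = 11/108.

11/108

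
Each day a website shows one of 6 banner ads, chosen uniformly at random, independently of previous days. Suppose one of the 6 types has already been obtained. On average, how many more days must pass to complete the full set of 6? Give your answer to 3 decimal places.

Starting from 1 distinct type, each trial gives a new one with probability (6−i)/6 when i types are held, so the wait for the next new type is 6/(6−i).
E = 6/5 + 6/4 + 6/3 + 6/2 + 6/1 = 137/10 ≈ 13.700.

13.700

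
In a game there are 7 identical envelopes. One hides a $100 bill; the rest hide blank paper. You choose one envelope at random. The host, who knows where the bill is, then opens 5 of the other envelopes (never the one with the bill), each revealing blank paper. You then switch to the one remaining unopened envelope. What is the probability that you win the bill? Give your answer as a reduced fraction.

6/7

Your original envelope holds the bill with probability 1/7, so the other 6 collectively hold it with probability 6/7.
The host can always find 5 empty envelopes to open, so the reveals don't change that 6/7; it is now spread over the 1 remaining unopened envelope.
P(win by switching) = (6/7) · (1/1) = 6/7.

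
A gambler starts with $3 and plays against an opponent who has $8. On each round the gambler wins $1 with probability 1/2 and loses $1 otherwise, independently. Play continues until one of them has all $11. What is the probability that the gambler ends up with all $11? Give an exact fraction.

With a fair step, P(i) = ½P(i−1) + ½P(i+1) with P(0)=0, P(11)=1 has the linear solution P(i) = i/11.
P(3) = 3/11.

3/11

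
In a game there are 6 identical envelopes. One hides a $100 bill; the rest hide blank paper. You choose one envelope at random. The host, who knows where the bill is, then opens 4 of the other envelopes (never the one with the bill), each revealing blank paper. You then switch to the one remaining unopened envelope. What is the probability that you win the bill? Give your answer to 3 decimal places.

0.833

Your original envelope holds the bill with probability 1/6, so the other 5 collectively hold it with probability 5/6.
The host can always find 4 empty envelopes to open, so the reveals don't change that 5/6; it is now spread over the 1 remaining unopened envelope.
P(win by switching) = (5/6) · (1/1) = 5/6 ≈ 0.833.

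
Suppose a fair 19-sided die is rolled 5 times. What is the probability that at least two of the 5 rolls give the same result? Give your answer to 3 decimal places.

0.436

P(all 5 different) = 19/19 · 18/19 · ··· · 15/19 ≈ 0.564.
P(at least two equal) = 1 − 0.564 = 0.436.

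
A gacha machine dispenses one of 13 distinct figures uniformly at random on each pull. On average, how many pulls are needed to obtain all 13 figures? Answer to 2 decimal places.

41.34

After i distinct types are collected, each trial gives a new one with probability (13−i)/13, so the expected wait for the next new type is 13/(13−i).
E = 13/13 + 13/12 + 13/11 + 13/10 + 13/9 + 13/8 + 13/7 + 13/6 + 13/5 + 13/4 + 13/3 + 13/2 + 13/1 = 1145993/27720 ≈ 41.34.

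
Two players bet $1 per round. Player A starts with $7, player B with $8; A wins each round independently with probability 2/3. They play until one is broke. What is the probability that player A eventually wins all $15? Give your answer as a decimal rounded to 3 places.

Let r = q/p = (1/3)/(2/3) = 1/2. The recurrence P(i) = p·P(i+1) + q·P(i−1) with P(0)=0, P(15)=1 gives P(i) = (1 − r^i)/(1 − r^15).
P(7) = (1 − (1/2)^7) / (1 − (1/2)^15) = 32512/32767 ≈ 0.992.

0.992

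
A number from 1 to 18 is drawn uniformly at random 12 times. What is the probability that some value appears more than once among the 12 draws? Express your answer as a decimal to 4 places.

P(all 12 different) = 18/18 · 17/18 · ··· · 7/18 ≈ 0.0077.
P(at least two equal) = 1 − 0.0077 = 0.9923.

0.9923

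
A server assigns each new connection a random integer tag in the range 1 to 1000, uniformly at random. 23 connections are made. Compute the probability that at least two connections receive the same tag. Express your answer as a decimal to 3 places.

0.225

It's easier to compute the probability that all 23 are distinct.
P(all distinct) = 1000/1000 · 999/1000 · ··· · 978/1000 ≈ 0.775.
So the probability of at least one match is 1 − 0.775 = 0.225.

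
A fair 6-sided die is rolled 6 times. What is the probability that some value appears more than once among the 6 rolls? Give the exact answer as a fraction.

319/324

P(all 6 different) = 6/6 · 5/6 · ··· · 1/6 = 5/324.
P(at least two equal) = 1 − 5/324 = 319/324.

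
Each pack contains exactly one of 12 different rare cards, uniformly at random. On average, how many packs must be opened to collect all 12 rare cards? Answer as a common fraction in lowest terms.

86021/2310

After i distinct types are collected, each trial gives a new one with probability (12−i)/12, so the expected wait for the next new type is 12/(12−i).
E = 12/12 + 12/11 + 12/10 + 12/9 + 12/8 + 12/7 + 12/6 + 12/5 + 12/4 + 12/3 + 12/2 + 12/1 = 86021/2310.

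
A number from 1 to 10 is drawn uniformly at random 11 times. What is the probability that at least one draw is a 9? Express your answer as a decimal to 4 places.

0.6862

P(no draw is a 9) = (9/10)^11 ≈ 0.3138.
P(at least one) = 1 − 0.3138 = 0.6862.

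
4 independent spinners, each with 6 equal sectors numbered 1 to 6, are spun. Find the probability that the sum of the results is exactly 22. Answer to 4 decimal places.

0.0077

There are 6^4 = 1296 equally likely outcomes.
The number of ordered 4-tuples from {1,…,6} summing to 22 is 10.
P(sum = 22) = 10/1296 = 5/648 ≈ 0.0077.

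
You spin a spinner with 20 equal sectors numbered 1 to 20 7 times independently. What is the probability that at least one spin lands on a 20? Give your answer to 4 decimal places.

0.3017

P(no spin lands on a 20) = (19/20)^7 ≈ 0.6983.
P(at least one) = 1 − 0.6983 = 0.3017.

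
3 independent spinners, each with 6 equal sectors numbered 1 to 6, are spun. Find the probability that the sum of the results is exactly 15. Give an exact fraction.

5/108

There are 6^3 = 216 equally likely outcomes.
The number of ordered 3-tuples from {1,…,6} summing to 15 is 10.
P(sum = 15) = 10/216 = 5/108.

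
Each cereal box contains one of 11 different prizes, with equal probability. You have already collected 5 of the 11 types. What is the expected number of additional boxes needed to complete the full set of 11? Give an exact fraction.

Starting from 5 distinct types, each trial gives a new one with probability (11−i)/11 when i types are held, so the wait for the next new type is 11/(11−i).
E = 11/6 + 11/5 + 11/4 + 11/3 + 11/2 + 11/1 = 539/20.

539/20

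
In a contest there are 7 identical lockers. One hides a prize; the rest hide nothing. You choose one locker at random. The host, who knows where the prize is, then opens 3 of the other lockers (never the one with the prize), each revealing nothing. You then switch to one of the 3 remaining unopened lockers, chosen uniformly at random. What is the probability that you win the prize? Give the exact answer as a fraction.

2/7

Your original locker holds the prize with probability 1/7, so the other 6 collectively hold it with probability 6/7.
The host can always find 3 empty lockers to open, so the reveals don't change that 6/7; it is now spread over the 3 remaining unopened lockers.
P(win by switching) = (6/7) · (1/3) = 2/7.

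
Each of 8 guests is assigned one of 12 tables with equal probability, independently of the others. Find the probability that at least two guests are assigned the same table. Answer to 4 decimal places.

0.9536

It's easier to compute the probability that all 8 are distinct.
P(all distinct) = 12/12 · 11/12 · ··· · 5/12 ≈ 0.0464.
So the probability of at least one match is 1 − 0.0464 = 0.9536.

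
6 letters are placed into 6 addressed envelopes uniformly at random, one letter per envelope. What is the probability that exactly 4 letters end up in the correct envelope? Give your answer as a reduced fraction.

1/48

Choose which 4 of the 6 are fixed: C(6,4) = 15 ways.
The remaining 2 must have no fixed point: D(2) = 1.
P = 15·1/720 = 1/48.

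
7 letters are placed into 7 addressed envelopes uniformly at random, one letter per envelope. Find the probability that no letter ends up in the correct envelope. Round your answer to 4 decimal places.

0.3679

This is the derangement probability: permutations of 7 with no fixed point.
D(7) = 7! · (1 − 1/1! + 1/2! − ··· + (−1)^7/7!) = 1854.
P = 1854/5040 = 103/280 ≈ 0.3679.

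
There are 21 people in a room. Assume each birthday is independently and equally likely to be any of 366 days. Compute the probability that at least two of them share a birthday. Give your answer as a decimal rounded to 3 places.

0.443

It's easier to compute the probability that all 21 are distinct.
P(all distinct) = 366/366 · 365/366 · ··· · 346/366 ≈ 0.557.
So the probability of at least one match is 1 − 0.557 = 0.443.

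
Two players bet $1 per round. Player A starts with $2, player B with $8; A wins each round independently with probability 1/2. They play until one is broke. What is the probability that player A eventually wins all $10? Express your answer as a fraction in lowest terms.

With a fair step, P(i) = ½P(i−1) + ½P(i+1) with P(0)=0, P(10)=1 has the linear solution P(i) = i/10.
P(2) = 2/10 = 1/5.

1/5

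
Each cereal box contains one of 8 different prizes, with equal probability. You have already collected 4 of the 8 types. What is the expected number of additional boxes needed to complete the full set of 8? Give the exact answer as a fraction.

Starting from 4 distinct types, each trial gives a new one with probability (8−i)/8 when i types are held, so the wait for the next new type is 8/(8−i).
E = 8/4 + 8/3 + 8/2 + 8/1 = 50/3.

50/3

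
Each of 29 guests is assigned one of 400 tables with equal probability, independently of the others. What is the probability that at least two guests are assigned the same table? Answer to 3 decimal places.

0.647

It's easier to compute the probability that all 29 are distinct.
P(all distinct) = 400/400 · 399/400 · ··· · 372/400 ≈ 0.353.
So the probability of at least one match is 1 − 0.353 = 0.647.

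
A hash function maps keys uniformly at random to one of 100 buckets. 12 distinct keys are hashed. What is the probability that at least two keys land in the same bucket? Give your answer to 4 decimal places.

0.4968

It's easier to compute the probability that all 12 are distinct.
P(all distinct) = 100/100 · 99/100 · ··· · 89/100 ≈ 0.5032.
So the probability of at least one match is 1 − 0.5032 = 0.4968.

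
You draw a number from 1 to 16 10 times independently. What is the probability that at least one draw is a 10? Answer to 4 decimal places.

P(no draw is a 10) = (15/16)^10 ≈ 0.5245.
P(at least one) = 1 − 0.5245 = 0.4755.

0.4755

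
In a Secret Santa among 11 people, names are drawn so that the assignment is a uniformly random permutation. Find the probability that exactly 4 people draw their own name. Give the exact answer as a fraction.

Choose which 4 of the 11 are fixed: C(11,4) = 330 ways.
The remaining 7 must have no fixed point: D(7) = 1854.
P = 330·1854/39916800 = 103/6720.

103/6720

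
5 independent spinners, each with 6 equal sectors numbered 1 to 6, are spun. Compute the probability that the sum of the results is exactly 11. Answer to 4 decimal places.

0.0264

There are 6^5 = 7776 equally likely outcomes.
The number of ordered 5-tuples from {1,…,6} summing to 11 is 205.
P(sum = 11) = 205/7776 ≈ 0.0264.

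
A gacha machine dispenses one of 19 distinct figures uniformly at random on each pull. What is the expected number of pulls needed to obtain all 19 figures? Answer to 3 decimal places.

After i distinct types are collected, each trial gives a new one with probability (19−i)/19, so the expected wait for the next new type is 19/(19−i).
E = 19/19 + 19/18 + 19/17 + 19/16 + 19/15 + 19/14 + 19/13 + 19/12 + 19/11 + 19/10 + 19/9 + 19/8 + 19/7 + 19/6 + 19/5 + 19/4 + 19/3 + 19/2 + 19/1 = 275295799/4084080 ≈ 67.407.

67.407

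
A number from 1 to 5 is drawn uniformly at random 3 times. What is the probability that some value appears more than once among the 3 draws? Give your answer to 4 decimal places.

0.5200

P(all 3 different) = 5/5 · 4/5 · ··· · 3/5 ≈ 0.4800.
P(at least two equal) = 1 − 0.4800 = 0.5200.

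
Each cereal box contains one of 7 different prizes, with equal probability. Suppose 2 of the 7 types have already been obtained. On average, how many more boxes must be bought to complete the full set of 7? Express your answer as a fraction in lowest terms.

959/60

Starting from 2 distinct types, each trial gives a new one with probability (7−i)/7 when i types are held, so the wait for the next new type is 7/(7−i).
E = 7/5 + 7/4 + 7/3 + 7/2 + 7/1 = 959/60.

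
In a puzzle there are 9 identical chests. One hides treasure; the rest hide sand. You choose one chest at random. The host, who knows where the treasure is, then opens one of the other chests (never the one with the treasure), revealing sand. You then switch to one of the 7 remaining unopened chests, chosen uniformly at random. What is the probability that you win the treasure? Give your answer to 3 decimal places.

Your original chest holds the treasure with probability 1/9, so the other 8 collectively hold it with probability 8/9.
The host can always find an empty chest to open, so this doesn't change that 8/9; it is now spread over the 7 remaining unopened chests.
P(win by switching) = (8/9) · (1/7) = 8/63 ≈ 0.127.

0.127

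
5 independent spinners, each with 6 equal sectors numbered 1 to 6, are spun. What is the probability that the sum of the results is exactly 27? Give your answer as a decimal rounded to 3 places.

There are 6^5 = 7776 equally likely outcomes.
The number of ordered 5-tuples from {1,…,6} summing to 27 is 35.
P(sum = 27) = 35/7776 ≈ 0.005.

0.005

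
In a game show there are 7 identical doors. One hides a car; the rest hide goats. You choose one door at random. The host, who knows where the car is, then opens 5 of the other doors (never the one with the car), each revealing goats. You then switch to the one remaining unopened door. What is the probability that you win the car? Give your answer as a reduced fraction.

Your original door holds the car with probability 1/7, so the other 6 collectively hold it with probability 6/7.
The host can always find 5 empty doors to open, so the reveals don't change that 6/7; it is now spread over the 1 remaining unopened door.
P(win by switching) = (6/7) · (1/1) = 6/7.

6/7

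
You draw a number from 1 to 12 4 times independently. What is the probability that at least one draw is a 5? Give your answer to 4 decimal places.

0.2939

P(no draw is a 5) = (11/12)^4 ≈ 0.7061.
P(at least one) = 1 − 0.7061 = 0.2939.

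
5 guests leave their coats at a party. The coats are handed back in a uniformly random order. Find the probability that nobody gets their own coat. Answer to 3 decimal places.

0.367

This is the derangement probability: permutations of 5 with no fixed point.
D(5) = 5! · (1 − 1/1! + 1/2! − ··· + (−1)^5/5!) = 44.
P = 44/120 = 11/30 ≈ 0.367.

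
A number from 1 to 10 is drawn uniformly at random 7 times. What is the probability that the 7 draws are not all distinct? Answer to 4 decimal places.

0.9395

P(all 7 different) = 10/10 · 9/10 · ··· · 4/10 ≈ 0.0605.
P(at least two equal) = 1 − 0.0605 = 0.9395.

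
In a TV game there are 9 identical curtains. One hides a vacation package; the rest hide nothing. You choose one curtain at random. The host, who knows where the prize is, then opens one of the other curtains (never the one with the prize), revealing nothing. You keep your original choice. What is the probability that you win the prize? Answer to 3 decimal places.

The host can always open an empty curtain regardless of your choice, so this gives no information about your original curtain.
P(win by staying) = 1/9 ≈ 0.111.

0.111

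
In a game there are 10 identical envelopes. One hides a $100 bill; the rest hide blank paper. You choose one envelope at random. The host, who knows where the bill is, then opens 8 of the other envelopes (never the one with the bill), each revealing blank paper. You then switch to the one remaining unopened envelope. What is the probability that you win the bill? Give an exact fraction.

9/10

Your original envelope holds the bill with probability 1/10, so the other 9 collectively hold it with probability 9/10.
The host can always find 8 empty envelopes to open, so the reveals don't change that 9/10; it is now spread over the 1 remaining unopened envelope.
P(win by switching) = (9/10) · (1/1) = 9/10.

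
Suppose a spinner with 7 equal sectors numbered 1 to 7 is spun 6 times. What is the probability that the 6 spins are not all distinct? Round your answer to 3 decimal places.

0.957

P(all 6 different) = 7/7 · 6/7 · ··· · 2/7 ≈ 0.043.
P(at least two equal) = 1 − 0.043 = 0.957.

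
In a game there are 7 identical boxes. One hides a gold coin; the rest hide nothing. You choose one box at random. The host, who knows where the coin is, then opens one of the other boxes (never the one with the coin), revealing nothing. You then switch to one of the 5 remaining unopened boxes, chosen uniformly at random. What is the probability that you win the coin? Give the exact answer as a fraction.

Your original box holds the coin with probability 1/7, so the other 6 collectively hold it with probability 6/7.
The host can always find an empty box to open, so this doesn't change that 6/7; it is now spread over the 5 remaining unopened boxes.
P(win by switching) = (6/7) · (1/5) = 6/35.

6/35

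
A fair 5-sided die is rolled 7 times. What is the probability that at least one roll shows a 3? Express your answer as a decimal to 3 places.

P(no roll shows a 3) = (4/5)^7 ≈ 0.210.
P(at least one) = 1 − 0.210 = 0.790.

0.790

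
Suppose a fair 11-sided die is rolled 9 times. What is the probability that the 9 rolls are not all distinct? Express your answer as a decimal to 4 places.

0.9915

P(all 9 different) = 11/11 · 10/11 · ··· · 3/11 ≈ 0.0085.
P(at least two equal) = 1 − 0.0085 = 0.9915.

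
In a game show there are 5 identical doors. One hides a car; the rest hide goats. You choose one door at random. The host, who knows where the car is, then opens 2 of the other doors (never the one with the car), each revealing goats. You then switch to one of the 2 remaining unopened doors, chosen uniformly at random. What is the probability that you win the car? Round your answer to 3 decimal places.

Your original door holds the car with probability 1/5, so the other 4 collectively hold it with probability 4/5.
The host can always find 2 empty doors to open, so the reveals don't change that 4/5; it is now spread over the 2 remaining unopened doors.
P(win by switching) = (4/5) · (1/2) = 2/5 ≈ 0.400.

0.400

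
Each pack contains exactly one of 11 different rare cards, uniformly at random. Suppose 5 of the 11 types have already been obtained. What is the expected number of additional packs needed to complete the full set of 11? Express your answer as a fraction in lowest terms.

Starting from 5 distinct types, each trial gives a new one with probability (11−i)/11 when i types are held, so the wait for the next new type is 11/(11−i).
E = 11/6 + 11/5 + 11/4 + 11/3 + 11/2 + 11/1 = 539/20.

539/20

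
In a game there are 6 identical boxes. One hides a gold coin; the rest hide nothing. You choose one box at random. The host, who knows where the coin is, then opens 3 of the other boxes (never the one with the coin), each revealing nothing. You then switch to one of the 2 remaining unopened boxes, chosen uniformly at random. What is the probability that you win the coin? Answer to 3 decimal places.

0.417

Your original box holds the coin with probability 1/6, so the other 5 collectively hold it with probability 5/6.
The host can always find 3 empty boxes to open, so the reveals don't change that 5/6; it is now spread over the 2 remaining unopened boxes.
P(win by switching) = (5/6) · (1/2) = 5/12 ≈ 0.417.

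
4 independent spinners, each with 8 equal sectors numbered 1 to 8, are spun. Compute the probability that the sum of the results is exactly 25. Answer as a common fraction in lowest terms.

15/512

There are 8^4 = 4096 equally likely outcomes.
The number of ordered 4-tuples from {1,…,8} summing to 25 is 120.
P(sum = 25) = 120/4096 = 15/512.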